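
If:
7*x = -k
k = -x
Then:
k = 0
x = 0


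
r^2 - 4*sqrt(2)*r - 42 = (r - 7*sqrt(2))*(r + 3*sqrt(2))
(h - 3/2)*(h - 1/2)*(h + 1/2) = h^3 - 3*h^2/2 - h/4 + 3/8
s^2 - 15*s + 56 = (s - 8)*(s - 7)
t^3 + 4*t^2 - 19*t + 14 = (t - 2)*(t - 1)*(t + 7)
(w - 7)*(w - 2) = w^2 - 9*w + 14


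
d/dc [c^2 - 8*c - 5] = 2*c - 8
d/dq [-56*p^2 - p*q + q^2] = -p + 2*q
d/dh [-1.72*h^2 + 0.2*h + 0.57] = 0.2 - 3.44*h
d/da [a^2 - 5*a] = 2*a - 5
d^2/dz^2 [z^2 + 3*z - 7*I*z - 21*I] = 2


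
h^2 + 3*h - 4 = (h - 1)*(h + 4)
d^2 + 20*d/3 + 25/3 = (d + 5/3)*(d + 5)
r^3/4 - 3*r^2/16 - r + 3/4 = (r/4 + 1/2)*(r - 2)*(r - 3/4)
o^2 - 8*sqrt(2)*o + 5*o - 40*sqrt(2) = (o + 5)*(o - 8*sqrt(2))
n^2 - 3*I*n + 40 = (n - 8*I)*(n + 5*I)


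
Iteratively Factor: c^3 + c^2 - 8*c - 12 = (c + 2)*(c^2 - c - 6) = (c - 3)*(c + 2)*(c + 2)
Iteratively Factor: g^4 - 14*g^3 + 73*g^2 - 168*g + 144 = (g - 3)*(g^3 - 11*g^2 + 40*g - 48) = (g - 4)*(g - 3)*(g^2 - 7*g + 12) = (g - 4)^2*(g - 3)*(g - 3)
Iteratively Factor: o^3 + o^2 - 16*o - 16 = (o + 4)*(o^2 - 3*o - 4) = (o + 1)*(o + 4)*(o - 4)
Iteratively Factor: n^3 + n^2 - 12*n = (n - 3)*(n^2 + 4*n) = (n - 3)*(n + 4)*(n)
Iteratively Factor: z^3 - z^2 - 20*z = (z - 5)*(z^2 + 4*z) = (z - 5)*(z + 4)*(z)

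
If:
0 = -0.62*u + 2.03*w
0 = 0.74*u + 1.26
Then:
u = -1.70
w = -0.52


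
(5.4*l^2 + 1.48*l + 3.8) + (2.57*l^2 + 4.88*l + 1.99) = 7.97*l^2 + 6.36*l + 5.79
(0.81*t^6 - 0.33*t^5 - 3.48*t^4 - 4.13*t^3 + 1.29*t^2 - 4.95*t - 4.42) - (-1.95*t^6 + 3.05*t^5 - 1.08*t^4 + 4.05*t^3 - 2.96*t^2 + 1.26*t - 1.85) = 2.76*t^6 - 3.38*t^5 - 2.4*t^4 - 8.18*t^3 + 4.25*t^2 - 6.21*t - 2.57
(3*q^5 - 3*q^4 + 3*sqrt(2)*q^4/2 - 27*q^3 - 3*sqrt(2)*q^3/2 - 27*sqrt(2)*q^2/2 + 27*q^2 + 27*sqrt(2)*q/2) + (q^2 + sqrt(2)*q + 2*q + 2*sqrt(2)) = 3*q^5 - 3*q^4 + 3*sqrt(2)*q^4/2 - 27*q^3 - 3*sqrt(2)*q^3/2 - 27*sqrt(2)*q^2/2 + 28*q^2 + 2*q + 29*sqrt(2)*q/2 + 2*sqrt(2)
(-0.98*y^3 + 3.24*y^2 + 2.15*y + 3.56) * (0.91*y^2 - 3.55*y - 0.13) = -0.8918*y^5 + 6.4274*y^4 - 9.4181*y^3 - 4.8141*y^2 - 12.9175*y - 0.4628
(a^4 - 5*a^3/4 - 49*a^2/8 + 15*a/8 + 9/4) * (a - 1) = a^5 - 9*a^4/4 - 39*a^3/8 + 8*a^2 + 3*a/8 - 9/4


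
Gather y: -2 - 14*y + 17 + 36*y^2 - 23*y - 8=36*y^2 - 37*y + 7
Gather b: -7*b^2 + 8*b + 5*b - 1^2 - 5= -7*b^2 + 13*b - 6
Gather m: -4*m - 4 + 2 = -4*m - 2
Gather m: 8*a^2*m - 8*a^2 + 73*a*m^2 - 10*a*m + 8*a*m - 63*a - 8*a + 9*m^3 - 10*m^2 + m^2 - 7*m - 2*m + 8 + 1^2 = -8*a^2 - 71*a + 9*m^3 + m^2*(73*a - 9) + m*(8*a^2 - 2*a - 9) + 9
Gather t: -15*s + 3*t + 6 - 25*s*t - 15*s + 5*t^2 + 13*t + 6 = -30*s + 5*t^2 + t*(16 - 25*s) + 12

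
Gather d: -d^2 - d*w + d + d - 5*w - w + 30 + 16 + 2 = -d^2 + d*(2 - w) - 6*w + 48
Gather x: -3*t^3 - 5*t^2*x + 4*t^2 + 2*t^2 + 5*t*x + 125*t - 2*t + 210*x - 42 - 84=-3*t^3 + 6*t^2 + 123*t + x*(-5*t^2 + 5*t + 210) - 126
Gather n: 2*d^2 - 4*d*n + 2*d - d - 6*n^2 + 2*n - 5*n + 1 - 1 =2*d^2 + d - 6*n^2 + n*(-4*d - 3)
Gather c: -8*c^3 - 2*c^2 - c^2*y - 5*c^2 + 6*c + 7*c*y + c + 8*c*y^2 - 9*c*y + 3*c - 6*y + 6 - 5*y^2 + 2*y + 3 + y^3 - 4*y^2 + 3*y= -8*c^3 + c^2*(-y - 7) + c*(8*y^2 - 2*y + 10) + y^3 - 9*y^2 - y + 9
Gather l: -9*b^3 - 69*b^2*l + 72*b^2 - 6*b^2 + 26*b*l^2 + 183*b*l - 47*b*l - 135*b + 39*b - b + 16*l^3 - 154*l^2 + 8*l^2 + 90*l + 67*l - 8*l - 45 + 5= -9*b^3 + 66*b^2 - 97*b + 16*l^3 + l^2*(26*b - 146) + l*(-69*b^2 + 136*b + 149) - 40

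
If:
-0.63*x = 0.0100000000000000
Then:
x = -0.02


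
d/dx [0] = 0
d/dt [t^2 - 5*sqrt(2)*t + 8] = 2*t - 5*sqrt(2)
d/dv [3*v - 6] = 3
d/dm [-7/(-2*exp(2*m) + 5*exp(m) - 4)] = (35 - 28*exp(m))*exp(m)/(2*exp(2*m) - 5*exp(m) + 4)^2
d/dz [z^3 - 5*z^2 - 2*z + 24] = 3*z^2 - 10*z - 2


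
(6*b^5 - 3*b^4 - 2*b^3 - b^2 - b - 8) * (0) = 0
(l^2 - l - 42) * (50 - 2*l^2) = -2*l^4 + 2*l^3 + 134*l^2 - 50*l - 2100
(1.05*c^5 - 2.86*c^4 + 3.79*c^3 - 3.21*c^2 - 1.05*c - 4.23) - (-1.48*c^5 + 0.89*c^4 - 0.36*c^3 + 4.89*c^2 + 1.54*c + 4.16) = 2.53*c^5 - 3.75*c^4 + 4.15*c^3 - 8.1*c^2 - 2.59*c - 8.39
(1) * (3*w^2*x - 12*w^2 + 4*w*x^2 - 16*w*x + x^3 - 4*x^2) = 3*w^2*x - 12*w^2 + 4*w*x^2 - 16*w*x + x^3 - 4*x^2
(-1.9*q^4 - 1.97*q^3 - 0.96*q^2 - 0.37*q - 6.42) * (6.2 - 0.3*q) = 0.57*q^5 - 11.189*q^4 - 11.926*q^3 - 5.841*q^2 - 0.368*q - 39.804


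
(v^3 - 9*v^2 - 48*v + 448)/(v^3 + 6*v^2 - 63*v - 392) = (v - 8)/(v + 7)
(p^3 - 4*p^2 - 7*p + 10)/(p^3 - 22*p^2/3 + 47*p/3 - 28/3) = 3*(p^2 - 3*p - 10)/(3*p^2 - 19*p + 28)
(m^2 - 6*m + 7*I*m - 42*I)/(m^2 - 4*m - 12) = (m + 7*I)/(m + 2)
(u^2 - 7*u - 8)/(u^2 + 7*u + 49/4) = 4*(u^2 - 7*u - 8)/(4*u^2 + 28*u + 49)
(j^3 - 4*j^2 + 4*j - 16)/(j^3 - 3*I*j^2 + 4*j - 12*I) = (j - 4)/(j - 3*I)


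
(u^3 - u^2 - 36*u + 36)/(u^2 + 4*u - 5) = (u^2 - 36)/(u + 5)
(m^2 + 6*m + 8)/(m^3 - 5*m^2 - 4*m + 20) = (m + 4)/(m^2 - 7*m + 10)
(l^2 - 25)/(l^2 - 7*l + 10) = (l + 5)/(l - 2)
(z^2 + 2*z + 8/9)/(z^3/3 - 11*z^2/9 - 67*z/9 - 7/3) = (9*z^2 + 18*z + 8)/(3*z^3 - 11*z^2 - 67*z - 21)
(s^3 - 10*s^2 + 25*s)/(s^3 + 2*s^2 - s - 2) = s*(s^2 - 10*s + 25)/(s^3 + 2*s^2 - s - 2)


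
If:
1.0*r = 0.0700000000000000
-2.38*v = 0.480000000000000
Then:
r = 0.07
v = -0.20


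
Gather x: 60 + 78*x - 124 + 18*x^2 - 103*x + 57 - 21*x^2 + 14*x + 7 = -3*x^2 - 11*x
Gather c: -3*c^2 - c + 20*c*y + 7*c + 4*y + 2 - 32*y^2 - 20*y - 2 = -3*c^2 + c*(20*y + 6) - 32*y^2 - 16*y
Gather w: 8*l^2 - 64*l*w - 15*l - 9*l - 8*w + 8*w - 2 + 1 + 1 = 8*l^2 - 64*l*w - 24*l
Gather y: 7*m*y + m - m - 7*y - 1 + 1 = y*(7*m - 7)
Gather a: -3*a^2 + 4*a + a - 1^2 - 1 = -3*a^2 + 5*a - 2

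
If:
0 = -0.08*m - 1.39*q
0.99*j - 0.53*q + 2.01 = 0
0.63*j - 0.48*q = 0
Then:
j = -6.83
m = 155.71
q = -8.96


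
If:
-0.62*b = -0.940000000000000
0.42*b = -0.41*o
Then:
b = 1.52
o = -1.55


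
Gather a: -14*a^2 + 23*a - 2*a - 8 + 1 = -14*a^2 + 21*a - 7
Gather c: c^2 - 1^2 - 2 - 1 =c^2 - 4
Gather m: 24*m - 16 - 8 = 24*m - 24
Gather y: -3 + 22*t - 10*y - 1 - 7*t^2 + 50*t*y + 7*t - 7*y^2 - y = -7*t^2 + 29*t - 7*y^2 + y*(50*t - 11) - 4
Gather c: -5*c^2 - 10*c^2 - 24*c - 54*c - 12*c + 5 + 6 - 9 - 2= -15*c^2 - 90*c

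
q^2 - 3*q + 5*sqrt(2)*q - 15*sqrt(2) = (q - 3)*(q + 5*sqrt(2))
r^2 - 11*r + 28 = (r - 7)*(r - 4)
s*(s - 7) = s^2 - 7*s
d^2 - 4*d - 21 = (d - 7)*(d + 3)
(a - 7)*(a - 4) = a^2 - 11*a + 28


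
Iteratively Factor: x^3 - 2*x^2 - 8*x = (x - 4)*(x^2 + 2*x) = x*(x - 4)*(x + 2)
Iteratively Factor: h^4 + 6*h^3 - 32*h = (h + 4)*(h^3 + 2*h^2 - 8*h) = (h + 4)^2*(h^2 - 2*h) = h*(h + 4)^2*(h - 2)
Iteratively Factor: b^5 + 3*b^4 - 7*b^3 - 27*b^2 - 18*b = (b)*(b^4 + 3*b^3 - 7*b^2 - 27*b - 18) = b*(b + 3)*(b^3 - 7*b - 6) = b*(b + 1)*(b + 3)*(b^2 - b - 6) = b*(b - 3)*(b + 1)*(b + 3)*(b + 2)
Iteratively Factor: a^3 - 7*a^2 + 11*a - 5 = (a - 5)*(a^2 - 2*a + 1) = (a - 5)*(a - 1)*(a - 1)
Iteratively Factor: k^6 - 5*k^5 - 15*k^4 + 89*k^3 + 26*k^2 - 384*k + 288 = (k + 3)*(k^5 - 8*k^4 + 9*k^3 + 62*k^2 - 160*k + 96) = (k + 3)^2*(k^4 - 11*k^3 + 42*k^2 - 64*k + 32) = (k - 1)*(k + 3)^2*(k^3 - 10*k^2 + 32*k - 32) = (k - 2)*(k - 1)*(k + 3)^2*(k^2 - 8*k + 16) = (k - 4)*(k - 2)*(k - 1)*(k + 3)^2*(k - 4)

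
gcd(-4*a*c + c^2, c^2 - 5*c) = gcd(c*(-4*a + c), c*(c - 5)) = c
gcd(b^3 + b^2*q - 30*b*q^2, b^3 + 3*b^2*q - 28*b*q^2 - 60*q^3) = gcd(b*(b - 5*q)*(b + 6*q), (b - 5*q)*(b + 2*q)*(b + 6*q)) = -b^2 - b*q + 30*q^2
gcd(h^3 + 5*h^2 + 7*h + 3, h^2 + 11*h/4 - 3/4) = h + 3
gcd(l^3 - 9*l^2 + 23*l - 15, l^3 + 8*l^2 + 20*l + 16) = 1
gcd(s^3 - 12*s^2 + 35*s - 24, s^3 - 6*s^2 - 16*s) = s - 8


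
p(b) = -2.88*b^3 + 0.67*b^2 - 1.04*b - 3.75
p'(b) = -8.64*b^2 + 1.34*b - 1.04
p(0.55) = -4.60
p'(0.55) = -2.92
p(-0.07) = -3.67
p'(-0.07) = -1.18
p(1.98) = -25.54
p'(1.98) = -32.26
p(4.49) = -255.61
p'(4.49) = -169.21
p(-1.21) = 3.59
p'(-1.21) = -15.31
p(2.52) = -48.20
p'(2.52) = -52.53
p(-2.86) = 72.08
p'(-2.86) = -75.54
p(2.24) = -35.09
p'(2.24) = -41.39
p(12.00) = -4896.39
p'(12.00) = -1229.12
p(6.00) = -607.95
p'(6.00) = -304.04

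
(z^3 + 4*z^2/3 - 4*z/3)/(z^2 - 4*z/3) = (3*z^2 + 4*z - 4)/(3*z - 4)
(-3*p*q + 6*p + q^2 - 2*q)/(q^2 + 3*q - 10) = (-3*p + q)/(q + 5)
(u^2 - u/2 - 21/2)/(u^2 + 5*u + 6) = (u - 7/2)/(u + 2)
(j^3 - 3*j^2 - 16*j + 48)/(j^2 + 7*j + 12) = (j^2 - 7*j + 12)/(j + 3)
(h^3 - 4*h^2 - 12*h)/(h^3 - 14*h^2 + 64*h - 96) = h*(h + 2)/(h^2 - 8*h + 16)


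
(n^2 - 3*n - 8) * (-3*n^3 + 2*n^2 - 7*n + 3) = -3*n^5 + 11*n^4 + 11*n^3 + 8*n^2 + 47*n - 24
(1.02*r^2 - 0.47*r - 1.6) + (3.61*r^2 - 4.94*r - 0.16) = 4.63*r^2 - 5.41*r - 1.76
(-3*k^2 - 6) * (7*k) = -21*k^3 - 42*k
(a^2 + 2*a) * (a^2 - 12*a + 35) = a^4 - 10*a^3 + 11*a^2 + 70*a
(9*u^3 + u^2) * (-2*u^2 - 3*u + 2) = -18*u^5 - 29*u^4 + 15*u^3 + 2*u^2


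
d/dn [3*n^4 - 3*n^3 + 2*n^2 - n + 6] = 12*n^3 - 9*n^2 + 4*n - 1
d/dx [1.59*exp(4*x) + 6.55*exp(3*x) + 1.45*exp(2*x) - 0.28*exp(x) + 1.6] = (6.36*exp(3*x) + 19.65*exp(2*x) + 2.9*exp(x) - 0.28)*exp(x)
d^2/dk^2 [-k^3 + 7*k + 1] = -6*k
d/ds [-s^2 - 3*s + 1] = -2*s - 3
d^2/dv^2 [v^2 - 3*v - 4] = 2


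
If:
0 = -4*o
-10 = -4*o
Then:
No Solution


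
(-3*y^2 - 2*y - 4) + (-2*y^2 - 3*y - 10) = -5*y^2 - 5*y - 14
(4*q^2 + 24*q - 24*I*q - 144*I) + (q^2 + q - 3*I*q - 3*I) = 5*q^2 + 25*q - 27*I*q - 147*I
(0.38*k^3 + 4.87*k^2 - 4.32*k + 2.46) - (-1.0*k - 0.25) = 0.38*k^3 + 4.87*k^2 - 3.32*k + 2.71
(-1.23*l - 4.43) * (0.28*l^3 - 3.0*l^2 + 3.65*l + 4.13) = -0.3444*l^4 + 2.4496*l^3 + 8.8005*l^2 - 21.2494*l - 18.2959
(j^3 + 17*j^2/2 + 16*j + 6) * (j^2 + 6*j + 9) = j^5 + 29*j^4/2 + 76*j^3 + 357*j^2/2 + 180*j + 54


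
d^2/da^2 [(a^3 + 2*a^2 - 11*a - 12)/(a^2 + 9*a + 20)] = 64/(a^3 + 15*a^2 + 75*a + 125)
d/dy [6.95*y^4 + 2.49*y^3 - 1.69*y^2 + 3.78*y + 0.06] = 27.8*y^3 + 7.47*y^2 - 3.38*y + 3.78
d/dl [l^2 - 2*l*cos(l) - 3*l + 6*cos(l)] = 2*l*sin(l) + 2*l - 6*sin(l) - 2*cos(l) - 3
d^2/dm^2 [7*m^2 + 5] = 14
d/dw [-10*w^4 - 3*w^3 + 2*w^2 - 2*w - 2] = -40*w^3 - 9*w^2 + 4*w - 2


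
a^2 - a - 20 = (a - 5)*(a + 4)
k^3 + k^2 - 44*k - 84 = (k - 7)*(k + 2)*(k + 6)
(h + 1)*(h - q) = h^2 - h*q + h - q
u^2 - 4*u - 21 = (u - 7)*(u + 3)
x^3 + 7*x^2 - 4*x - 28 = (x - 2)*(x + 2)*(x + 7)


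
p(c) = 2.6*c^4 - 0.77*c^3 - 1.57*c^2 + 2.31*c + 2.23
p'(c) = 10.4*c^3 - 2.31*c^2 - 3.14*c + 2.31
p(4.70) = 1167.18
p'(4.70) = 1016.28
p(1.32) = 8.67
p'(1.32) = 18.06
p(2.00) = 36.01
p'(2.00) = 69.99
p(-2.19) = 57.54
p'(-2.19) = -111.13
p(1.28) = 7.98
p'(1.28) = 16.32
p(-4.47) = 1067.32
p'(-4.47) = -958.68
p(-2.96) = 201.20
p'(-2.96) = -278.35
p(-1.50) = 10.99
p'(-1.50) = -33.28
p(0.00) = 2.23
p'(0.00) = 2.31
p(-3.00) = 212.56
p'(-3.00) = -289.86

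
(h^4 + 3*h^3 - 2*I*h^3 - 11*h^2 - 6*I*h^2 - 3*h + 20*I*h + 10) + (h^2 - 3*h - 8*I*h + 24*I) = h^4 + 3*h^3 - 2*I*h^3 - 10*h^2 - 6*I*h^2 - 6*h + 12*I*h + 10 + 24*I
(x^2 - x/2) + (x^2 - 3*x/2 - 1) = 2*x^2 - 2*x - 1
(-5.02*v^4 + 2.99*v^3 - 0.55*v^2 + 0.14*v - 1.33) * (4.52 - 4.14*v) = 20.7828*v^5 - 35.069*v^4 + 15.7918*v^3 - 3.0656*v^2 + 6.139*v - 6.0116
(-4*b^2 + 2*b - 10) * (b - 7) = -4*b^3 + 30*b^2 - 24*b + 70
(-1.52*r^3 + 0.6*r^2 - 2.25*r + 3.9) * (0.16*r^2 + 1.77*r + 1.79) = -0.2432*r^5 - 2.5944*r^4 - 2.0188*r^3 - 2.2845*r^2 + 2.8755*r + 6.981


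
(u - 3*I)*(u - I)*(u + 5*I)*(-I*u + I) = -I*u^4 + u^3 + I*u^3 - u^2 - 17*I*u^2 - 15*u + 17*I*u + 15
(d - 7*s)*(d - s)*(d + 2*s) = d^3 - 6*d^2*s - 9*d*s^2 + 14*s^3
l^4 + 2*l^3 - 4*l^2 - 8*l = l*(l - 2)*(l + 2)^2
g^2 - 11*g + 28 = (g - 7)*(g - 4)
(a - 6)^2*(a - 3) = a^3 - 15*a^2 + 72*a - 108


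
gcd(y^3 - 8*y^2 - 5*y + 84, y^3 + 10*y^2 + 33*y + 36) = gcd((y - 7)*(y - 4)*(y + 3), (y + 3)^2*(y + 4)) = y + 3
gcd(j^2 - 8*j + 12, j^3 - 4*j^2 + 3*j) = 1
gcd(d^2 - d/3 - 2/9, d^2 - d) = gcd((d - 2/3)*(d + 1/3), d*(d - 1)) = 1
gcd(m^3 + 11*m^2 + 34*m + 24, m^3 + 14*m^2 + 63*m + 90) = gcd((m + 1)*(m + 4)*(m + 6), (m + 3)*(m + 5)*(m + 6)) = m + 6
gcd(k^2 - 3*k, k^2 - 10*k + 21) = k - 3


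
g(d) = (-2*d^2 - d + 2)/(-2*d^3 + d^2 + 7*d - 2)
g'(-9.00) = -0.01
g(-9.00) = -0.10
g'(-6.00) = -0.02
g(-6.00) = -0.15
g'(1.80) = -15.49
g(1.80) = -2.89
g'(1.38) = -1.80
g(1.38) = -0.74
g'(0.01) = -3.21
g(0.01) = -1.03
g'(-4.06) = -0.06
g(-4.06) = -0.22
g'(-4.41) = -0.05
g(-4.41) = -0.21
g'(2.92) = -0.77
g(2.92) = 0.79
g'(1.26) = -1.37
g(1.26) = -0.55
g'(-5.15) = -0.03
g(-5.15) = -0.18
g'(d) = (-4*d - 1)/(-2*d^3 + d^2 + 7*d - 2) + (-2*d^2 - d + 2)*(6*d^2 - 2*d - 7)/(-2*d^3 + d^2 + 7*d - 2)^2 = (-4*d^4 - 4*d^3 - d^2 + 4*d - 12)/(4*d^6 - 4*d^5 - 27*d^4 + 22*d^3 + 45*d^2 - 28*d + 4)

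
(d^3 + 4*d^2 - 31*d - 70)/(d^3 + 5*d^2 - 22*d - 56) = (d - 5)/(d - 4)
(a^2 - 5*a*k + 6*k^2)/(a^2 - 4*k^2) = (a - 3*k)/(a + 2*k)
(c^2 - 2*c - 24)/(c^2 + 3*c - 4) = (c - 6)/(c - 1)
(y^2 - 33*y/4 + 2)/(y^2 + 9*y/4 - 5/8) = 2*(y - 8)/(2*y + 5)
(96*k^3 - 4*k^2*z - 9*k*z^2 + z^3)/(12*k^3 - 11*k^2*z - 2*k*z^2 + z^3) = (-8*k + z)/(-k + z)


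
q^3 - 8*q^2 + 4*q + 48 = (q - 6)*(q - 4)*(q + 2)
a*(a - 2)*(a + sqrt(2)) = a^3 - 2*a^2 + sqrt(2)*a^2 - 2*sqrt(2)*a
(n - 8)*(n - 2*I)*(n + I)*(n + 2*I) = n^4 - 8*n^3 + I*n^3 + 4*n^2 - 8*I*n^2 - 32*n + 4*I*n - 32*I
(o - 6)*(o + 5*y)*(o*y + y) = o^3*y + 5*o^2*y^2 - 5*o^2*y - 25*o*y^2 - 6*o*y - 30*y^2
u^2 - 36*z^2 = (u - 6*z)*(u + 6*z)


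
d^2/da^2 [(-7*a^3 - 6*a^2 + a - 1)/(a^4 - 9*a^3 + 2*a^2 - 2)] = 2*(-7*a^9 - 18*a^8 + 210*a^7 - 682*a^6 + 216*a^5 + 54*a^4 + 896*a^3 - 204*a^2 - 18*a - 28)/(a^12 - 27*a^11 + 249*a^10 - 837*a^9 + 492*a^8 - 502*a^6 + 216*a^5 - 12*a^4 - 108*a^3 + 24*a^2 - 8)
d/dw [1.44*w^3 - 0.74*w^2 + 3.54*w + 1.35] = 4.32*w^2 - 1.48*w + 3.54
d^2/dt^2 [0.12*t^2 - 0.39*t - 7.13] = 0.240000000000000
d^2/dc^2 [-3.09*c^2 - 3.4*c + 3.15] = -6.18000000000000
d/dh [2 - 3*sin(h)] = -3*cos(h)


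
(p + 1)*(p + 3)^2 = p^3 + 7*p^2 + 15*p + 9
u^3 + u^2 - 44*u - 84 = (u - 7)*(u + 2)*(u + 6)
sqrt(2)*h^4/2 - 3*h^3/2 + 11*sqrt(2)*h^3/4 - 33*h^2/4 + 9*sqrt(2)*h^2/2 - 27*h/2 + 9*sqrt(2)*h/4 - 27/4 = (h + 3/2)*(h + 3)*(h - 3*sqrt(2)/2)*(sqrt(2)*h/2 + sqrt(2)/2)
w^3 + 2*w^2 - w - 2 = (w - 1)*(w + 1)*(w + 2)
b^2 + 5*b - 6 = (b - 1)*(b + 6)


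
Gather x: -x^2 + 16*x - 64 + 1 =-x^2 + 16*x - 63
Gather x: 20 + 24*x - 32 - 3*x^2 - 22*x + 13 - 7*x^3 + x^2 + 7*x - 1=-7*x^3 - 2*x^2 + 9*x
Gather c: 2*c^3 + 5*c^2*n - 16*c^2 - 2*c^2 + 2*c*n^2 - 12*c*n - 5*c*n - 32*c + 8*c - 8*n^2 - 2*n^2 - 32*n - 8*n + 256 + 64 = 2*c^3 + c^2*(5*n - 18) + c*(2*n^2 - 17*n - 24) - 10*n^2 - 40*n + 320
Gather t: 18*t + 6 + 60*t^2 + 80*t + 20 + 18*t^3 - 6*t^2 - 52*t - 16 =18*t^3 + 54*t^2 + 46*t + 10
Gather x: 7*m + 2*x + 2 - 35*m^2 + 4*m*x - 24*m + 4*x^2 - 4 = -35*m^2 - 17*m + 4*x^2 + x*(4*m + 2) - 2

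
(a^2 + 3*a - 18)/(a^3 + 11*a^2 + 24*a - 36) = (a - 3)/(a^2 + 5*a - 6)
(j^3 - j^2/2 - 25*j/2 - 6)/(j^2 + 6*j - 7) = (2*j^3 - j^2 - 25*j - 12)/(2*(j^2 + 6*j - 7))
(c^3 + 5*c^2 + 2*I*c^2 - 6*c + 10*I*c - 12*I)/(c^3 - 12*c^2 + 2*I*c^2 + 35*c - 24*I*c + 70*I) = (c^2 + 5*c - 6)/(c^2 - 12*c + 35)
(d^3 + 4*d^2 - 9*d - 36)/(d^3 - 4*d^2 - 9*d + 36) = (d + 4)/(d - 4)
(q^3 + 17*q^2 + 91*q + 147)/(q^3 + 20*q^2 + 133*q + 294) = (q + 3)/(q + 6)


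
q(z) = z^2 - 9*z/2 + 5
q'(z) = 2*z - 9/2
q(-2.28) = 20.46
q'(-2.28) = -9.06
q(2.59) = 0.05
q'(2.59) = 0.68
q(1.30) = 0.84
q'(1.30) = -1.90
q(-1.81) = 16.42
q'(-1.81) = -8.12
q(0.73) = 2.25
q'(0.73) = -3.04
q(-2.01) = 18.09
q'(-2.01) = -8.52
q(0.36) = 3.51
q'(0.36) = -3.78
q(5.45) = 10.18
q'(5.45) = 6.40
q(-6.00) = 68.00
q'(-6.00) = -16.50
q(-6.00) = 68.00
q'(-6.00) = -16.50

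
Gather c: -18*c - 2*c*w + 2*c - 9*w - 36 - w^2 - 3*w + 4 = c*(-2*w - 16) - w^2 - 12*w - 32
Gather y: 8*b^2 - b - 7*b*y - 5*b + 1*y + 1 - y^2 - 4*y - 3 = 8*b^2 - 6*b - y^2 + y*(-7*b - 3) - 2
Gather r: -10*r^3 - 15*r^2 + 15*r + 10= -10*r^3 - 15*r^2 + 15*r + 10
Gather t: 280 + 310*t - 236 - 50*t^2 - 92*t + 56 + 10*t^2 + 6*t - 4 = -40*t^2 + 224*t + 96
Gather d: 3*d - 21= 3*d - 21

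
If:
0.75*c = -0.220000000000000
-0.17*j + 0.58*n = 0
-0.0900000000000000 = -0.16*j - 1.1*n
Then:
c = -0.29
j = 0.19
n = 0.05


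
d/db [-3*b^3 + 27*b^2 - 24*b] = -9*b^2 + 54*b - 24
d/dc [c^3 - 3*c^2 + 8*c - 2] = 3*c^2 - 6*c + 8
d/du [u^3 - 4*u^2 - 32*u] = 3*u^2 - 8*u - 32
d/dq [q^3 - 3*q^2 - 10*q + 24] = 3*q^2 - 6*q - 10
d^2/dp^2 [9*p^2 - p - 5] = 18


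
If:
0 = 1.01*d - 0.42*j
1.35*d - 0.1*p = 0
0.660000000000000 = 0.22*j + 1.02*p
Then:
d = 0.05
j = 0.11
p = 0.62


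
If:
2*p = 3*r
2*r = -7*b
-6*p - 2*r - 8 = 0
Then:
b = 16/77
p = -12/11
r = -8/11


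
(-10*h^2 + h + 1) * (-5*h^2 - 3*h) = 50*h^4 + 25*h^3 - 8*h^2 - 3*h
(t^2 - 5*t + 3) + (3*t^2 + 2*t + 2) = 4*t^2 - 3*t + 5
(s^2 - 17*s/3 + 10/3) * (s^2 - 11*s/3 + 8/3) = s^4 - 28*s^3/3 + 241*s^2/9 - 82*s/3 + 80/9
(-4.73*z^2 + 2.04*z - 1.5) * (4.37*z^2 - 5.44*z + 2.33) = -20.6701*z^4 + 34.646*z^3 - 28.6735*z^2 + 12.9132*z - 3.495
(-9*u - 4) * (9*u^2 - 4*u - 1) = -81*u^3 + 25*u + 4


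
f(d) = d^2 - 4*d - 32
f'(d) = 2*d - 4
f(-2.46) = -16.11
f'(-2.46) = -8.92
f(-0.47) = -29.90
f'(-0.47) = -4.94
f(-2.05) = -19.60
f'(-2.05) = -8.10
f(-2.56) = -15.21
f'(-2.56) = -9.12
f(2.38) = -35.86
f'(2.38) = 0.76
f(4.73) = -28.55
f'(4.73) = 5.46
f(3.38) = -34.10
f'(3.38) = 2.76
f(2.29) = -35.92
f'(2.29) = 0.58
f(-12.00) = 160.00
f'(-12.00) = -28.00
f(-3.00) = -11.00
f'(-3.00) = -10.00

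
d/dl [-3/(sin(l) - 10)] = 3*cos(l)/(sin(l) - 10)^2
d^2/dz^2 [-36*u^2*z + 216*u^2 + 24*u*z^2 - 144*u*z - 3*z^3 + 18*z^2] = 48*u - 18*z + 36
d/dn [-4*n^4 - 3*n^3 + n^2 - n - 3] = -16*n^3 - 9*n^2 + 2*n - 1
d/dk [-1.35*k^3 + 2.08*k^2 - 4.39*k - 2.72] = -4.05*k^2 + 4.16*k - 4.39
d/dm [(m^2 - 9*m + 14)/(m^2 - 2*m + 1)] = (7*m - 19)/(m^3 - 3*m^2 + 3*m - 1)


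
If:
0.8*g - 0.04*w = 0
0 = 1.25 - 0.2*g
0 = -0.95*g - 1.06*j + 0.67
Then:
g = 6.25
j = -4.97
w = 125.00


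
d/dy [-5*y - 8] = -5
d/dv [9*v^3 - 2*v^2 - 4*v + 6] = 27*v^2 - 4*v - 4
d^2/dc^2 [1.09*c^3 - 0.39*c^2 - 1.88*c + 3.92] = 6.54*c - 0.78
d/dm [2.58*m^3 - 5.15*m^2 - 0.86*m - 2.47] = 7.74*m^2 - 10.3*m - 0.86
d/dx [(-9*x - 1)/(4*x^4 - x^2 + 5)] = (-36*x^4 + 9*x^2 + 2*x*(9*x + 1)*(8*x^2 - 1) - 45)/(4*x^4 - x^2 + 5)^2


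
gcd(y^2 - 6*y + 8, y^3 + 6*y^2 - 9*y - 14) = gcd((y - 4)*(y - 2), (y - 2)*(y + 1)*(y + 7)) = y - 2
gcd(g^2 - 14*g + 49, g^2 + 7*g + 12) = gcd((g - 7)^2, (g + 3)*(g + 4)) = 1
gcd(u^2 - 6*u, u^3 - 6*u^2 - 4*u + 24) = u - 6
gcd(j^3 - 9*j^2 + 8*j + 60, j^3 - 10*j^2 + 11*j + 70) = j^2 - 3*j - 10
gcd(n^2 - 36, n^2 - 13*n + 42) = n - 6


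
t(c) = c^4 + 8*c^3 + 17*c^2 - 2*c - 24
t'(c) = 4*c^3 + 24*c^2 + 34*c - 2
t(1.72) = 72.31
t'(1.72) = 147.84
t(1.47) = 39.88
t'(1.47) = 112.55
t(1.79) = 83.04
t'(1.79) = 158.70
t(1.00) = 0.00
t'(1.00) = 60.00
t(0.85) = -7.98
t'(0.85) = 46.70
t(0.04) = -24.05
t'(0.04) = -0.60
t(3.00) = 420.00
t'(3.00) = 424.00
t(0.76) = -11.86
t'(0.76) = 39.46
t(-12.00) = 9360.00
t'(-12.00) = -3866.00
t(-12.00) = 9360.00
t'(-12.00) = -3866.00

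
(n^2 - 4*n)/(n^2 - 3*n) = (n - 4)/(n - 3)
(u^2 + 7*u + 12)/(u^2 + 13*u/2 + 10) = 2*(u + 3)/(2*u + 5)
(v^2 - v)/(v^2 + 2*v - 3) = v/(v + 3)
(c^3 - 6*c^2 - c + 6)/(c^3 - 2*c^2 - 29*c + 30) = (c + 1)/(c + 5)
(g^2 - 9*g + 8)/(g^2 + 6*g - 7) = (g - 8)/(g + 7)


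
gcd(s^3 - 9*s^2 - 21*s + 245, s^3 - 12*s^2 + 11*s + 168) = s - 7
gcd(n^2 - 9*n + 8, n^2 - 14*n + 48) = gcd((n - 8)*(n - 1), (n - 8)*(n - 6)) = n - 8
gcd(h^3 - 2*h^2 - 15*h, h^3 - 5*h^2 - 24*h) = h^2 + 3*h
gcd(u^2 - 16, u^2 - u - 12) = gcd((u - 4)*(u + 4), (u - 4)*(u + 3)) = u - 4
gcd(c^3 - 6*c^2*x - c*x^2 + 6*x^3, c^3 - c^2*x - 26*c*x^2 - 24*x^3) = -c^2 + 5*c*x + 6*x^2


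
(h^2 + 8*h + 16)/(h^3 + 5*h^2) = (h^2 + 8*h + 16)/(h^2*(h + 5))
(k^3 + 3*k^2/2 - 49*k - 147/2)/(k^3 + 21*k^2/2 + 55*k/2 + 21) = (k - 7)/(k + 2)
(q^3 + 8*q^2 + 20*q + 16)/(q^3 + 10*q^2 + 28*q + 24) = (q + 4)/(q + 6)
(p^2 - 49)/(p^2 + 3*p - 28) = (p - 7)/(p - 4)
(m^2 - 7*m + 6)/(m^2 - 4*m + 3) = (m - 6)/(m - 3)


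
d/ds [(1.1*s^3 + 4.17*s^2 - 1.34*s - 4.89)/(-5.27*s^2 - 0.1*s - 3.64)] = (-5.797*s^4 - 0.219999999999999*s^3 - 19.4908*s^2 - 81.8982*s + 4.3886)/(27.7729*s^4 + 1.054*s^3 + 38.3756*s^2 + 0.728*s + 13.2496)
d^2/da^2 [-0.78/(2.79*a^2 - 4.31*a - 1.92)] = (-12.143196*a^2 + 18.758844*a + 0.78*(5.58*a - 4.31)*(11.16*a - 8.62) + 8.356608)/(-2.79*a^2 + 4.31*a + 1.92)^3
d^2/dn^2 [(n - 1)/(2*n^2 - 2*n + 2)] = ((2 - 3*n)*(n^2 - n + 1) + (n - 1)*(2*n - 1)^2)/(n^2 - n + 1)^3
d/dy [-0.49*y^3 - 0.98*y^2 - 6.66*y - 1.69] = -1.47*y^2 - 1.96*y - 6.66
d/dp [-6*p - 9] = -6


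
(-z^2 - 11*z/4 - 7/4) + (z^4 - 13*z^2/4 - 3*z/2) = z^4 - 17*z^2/4 - 17*z/4 - 7/4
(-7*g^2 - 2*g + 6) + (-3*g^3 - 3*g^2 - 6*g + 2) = -3*g^3 - 10*g^2 - 8*g + 8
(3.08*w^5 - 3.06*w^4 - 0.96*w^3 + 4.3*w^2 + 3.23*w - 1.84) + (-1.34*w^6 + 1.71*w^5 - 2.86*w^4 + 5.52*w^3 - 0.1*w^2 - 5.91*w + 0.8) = -1.34*w^6 + 4.79*w^5 - 5.92*w^4 + 4.56*w^3 + 4.2*w^2 - 2.68*w - 1.04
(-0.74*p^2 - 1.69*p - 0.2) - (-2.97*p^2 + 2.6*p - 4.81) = 2.23*p^2 - 4.29*p + 4.61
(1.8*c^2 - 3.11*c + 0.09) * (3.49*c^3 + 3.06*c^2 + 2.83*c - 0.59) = 6.282*c^5 - 5.3459*c^4 - 4.1085*c^3 - 9.5879*c^2 + 2.0896*c - 0.0531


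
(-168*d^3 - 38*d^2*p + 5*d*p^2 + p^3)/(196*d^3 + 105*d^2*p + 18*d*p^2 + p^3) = (-6*d + p)/(7*d + p)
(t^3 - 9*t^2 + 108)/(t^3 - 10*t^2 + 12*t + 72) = (t + 3)/(t + 2)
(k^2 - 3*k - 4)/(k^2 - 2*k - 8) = (k + 1)/(k + 2)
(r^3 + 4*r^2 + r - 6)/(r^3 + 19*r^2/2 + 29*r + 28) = 2*(r^2 + 2*r - 3)/(2*r^2 + 15*r + 28)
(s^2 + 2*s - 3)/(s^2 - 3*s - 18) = (s - 1)/(s - 6)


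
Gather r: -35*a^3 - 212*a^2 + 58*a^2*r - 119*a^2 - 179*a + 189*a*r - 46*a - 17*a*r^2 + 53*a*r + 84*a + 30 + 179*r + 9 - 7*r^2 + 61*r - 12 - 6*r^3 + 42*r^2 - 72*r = -35*a^3 - 331*a^2 - 141*a - 6*r^3 + r^2*(35 - 17*a) + r*(58*a^2 + 242*a + 168) + 27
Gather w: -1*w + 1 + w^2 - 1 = w^2 - w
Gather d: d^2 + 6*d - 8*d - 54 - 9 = d^2 - 2*d - 63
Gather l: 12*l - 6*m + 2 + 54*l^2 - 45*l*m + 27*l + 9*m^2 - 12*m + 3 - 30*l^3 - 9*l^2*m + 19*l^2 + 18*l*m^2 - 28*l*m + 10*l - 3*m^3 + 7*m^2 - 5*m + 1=-30*l^3 + l^2*(73 - 9*m) + l*(18*m^2 - 73*m + 49) - 3*m^3 + 16*m^2 - 23*m + 6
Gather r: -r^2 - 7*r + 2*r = -r^2 - 5*r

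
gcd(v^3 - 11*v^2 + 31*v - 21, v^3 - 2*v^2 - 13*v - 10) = 1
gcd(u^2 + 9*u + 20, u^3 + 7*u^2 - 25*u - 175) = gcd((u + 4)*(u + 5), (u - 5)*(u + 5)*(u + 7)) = u + 5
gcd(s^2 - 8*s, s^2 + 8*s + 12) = 1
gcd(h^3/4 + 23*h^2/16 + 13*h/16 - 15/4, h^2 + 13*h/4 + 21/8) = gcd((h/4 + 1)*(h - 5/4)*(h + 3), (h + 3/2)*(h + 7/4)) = 1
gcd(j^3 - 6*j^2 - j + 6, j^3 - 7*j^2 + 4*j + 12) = j^2 - 5*j - 6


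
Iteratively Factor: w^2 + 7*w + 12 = (w + 3)*(w + 4)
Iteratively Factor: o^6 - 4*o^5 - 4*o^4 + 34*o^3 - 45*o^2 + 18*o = (o)*(o^5 - 4*o^4 - 4*o^3 + 34*o^2 - 45*o + 18) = o*(o - 2)*(o^4 - 2*o^3 - 8*o^2 + 18*o - 9) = o*(o - 2)*(o - 1)*(o^3 - o^2 - 9*o + 9) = o*(o - 2)*(o - 1)^2*(o^2 - 9) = o*(o - 2)*(o - 1)^2*(o + 3)*(o - 3)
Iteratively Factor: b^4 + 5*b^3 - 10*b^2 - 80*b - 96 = (b + 2)*(b^3 + 3*b^2 - 16*b - 48) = (b - 4)*(b + 2)*(b^2 + 7*b + 12) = (b - 4)*(b + 2)*(b + 4)*(b + 3)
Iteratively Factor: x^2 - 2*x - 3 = (x - 3)*(x + 1)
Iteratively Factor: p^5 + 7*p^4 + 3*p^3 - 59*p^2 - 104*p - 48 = (p + 1)*(p^4 + 6*p^3 - 3*p^2 - 56*p - 48) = (p + 1)*(p + 4)*(p^3 + 2*p^2 - 11*p - 12) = (p + 1)^2*(p + 4)*(p^2 + p - 12) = (p + 1)^2*(p + 4)^2*(p - 3)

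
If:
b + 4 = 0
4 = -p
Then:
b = -4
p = -4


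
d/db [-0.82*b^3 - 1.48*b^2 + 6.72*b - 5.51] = -2.46*b^2 - 2.96*b + 6.72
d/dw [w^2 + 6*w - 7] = 2*w + 6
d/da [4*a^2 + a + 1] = 8*a + 1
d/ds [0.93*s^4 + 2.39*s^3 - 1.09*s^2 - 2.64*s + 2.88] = 3.72*s^3 + 7.17*s^2 - 2.18*s - 2.64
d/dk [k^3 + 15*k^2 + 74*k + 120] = 3*k^2 + 30*k + 74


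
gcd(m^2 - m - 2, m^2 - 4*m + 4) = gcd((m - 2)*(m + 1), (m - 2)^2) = m - 2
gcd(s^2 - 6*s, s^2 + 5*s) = s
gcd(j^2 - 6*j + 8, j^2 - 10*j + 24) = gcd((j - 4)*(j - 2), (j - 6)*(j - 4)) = j - 4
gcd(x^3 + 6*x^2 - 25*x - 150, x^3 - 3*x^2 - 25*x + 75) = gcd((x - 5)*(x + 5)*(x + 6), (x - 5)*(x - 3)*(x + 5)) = x^2 - 25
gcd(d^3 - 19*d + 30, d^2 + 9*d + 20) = d + 5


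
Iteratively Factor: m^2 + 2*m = (m + 2)*(m)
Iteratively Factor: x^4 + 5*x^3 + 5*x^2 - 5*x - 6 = (x + 2)*(x^3 + 3*x^2 - x - 3) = (x + 1)*(x + 2)*(x^2 + 2*x - 3) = (x + 1)*(x + 2)*(x + 3)*(x - 1)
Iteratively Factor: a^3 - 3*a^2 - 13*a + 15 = (a - 1)*(a^2 - 2*a - 15) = (a - 1)*(a + 3)*(a - 5)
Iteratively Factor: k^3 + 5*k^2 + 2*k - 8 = (k + 2)*(k^2 + 3*k - 4) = (k - 1)*(k + 2)*(k + 4)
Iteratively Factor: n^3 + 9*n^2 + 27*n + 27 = (n + 3)*(n^2 + 6*n + 9) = (n + 3)^2*(n + 3)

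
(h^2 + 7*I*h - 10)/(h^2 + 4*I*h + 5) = (h + 2*I)/(h - I)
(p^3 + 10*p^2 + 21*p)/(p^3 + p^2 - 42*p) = (p + 3)/(p - 6)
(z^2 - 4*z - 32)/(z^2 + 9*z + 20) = (z - 8)/(z + 5)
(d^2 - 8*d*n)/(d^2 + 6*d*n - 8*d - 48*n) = d*(d - 8*n)/(d^2 + 6*d*n - 8*d - 48*n)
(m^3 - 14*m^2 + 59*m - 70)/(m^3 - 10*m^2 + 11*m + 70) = (m - 2)/(m + 2)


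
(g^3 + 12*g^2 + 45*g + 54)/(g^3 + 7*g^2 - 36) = (g + 3)/(g - 2)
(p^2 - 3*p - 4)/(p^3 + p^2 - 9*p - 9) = (p - 4)/(p^2 - 9)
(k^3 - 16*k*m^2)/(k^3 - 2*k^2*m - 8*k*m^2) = (k + 4*m)/(k + 2*m)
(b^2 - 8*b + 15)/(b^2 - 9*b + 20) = (b - 3)/(b - 4)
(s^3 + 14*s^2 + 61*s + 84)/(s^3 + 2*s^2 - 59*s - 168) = (s + 4)/(s - 8)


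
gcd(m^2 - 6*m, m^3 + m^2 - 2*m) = m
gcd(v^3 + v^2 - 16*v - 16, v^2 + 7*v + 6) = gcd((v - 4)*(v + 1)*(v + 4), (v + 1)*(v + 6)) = v + 1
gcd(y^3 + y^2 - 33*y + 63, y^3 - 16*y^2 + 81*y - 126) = y - 3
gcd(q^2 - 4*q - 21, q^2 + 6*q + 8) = 1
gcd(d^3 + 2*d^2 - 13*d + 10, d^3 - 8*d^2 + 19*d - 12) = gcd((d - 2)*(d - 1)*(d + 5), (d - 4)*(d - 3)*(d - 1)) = d - 1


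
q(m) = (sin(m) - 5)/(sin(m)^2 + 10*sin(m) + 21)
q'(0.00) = 0.16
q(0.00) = -0.24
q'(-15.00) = -0.22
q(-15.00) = -0.38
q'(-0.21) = 0.19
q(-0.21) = -0.27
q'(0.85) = 0.06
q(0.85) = -0.15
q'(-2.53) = -0.22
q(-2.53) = -0.36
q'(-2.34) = -0.21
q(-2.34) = -0.40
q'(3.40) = -0.19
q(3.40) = -0.28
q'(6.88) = 0.09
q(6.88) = -0.16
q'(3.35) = -0.19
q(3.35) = -0.27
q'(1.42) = 0.01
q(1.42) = -0.13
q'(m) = (-2*sin(m)*cos(m) - 10*cos(m))*(sin(m) - 5)/(sin(m)^2 + 10*sin(m) + 21)^2 + cos(m)/(sin(m)^2 + 10*sin(m) + 21)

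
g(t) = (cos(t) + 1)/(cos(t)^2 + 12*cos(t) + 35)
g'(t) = (2*sin(t)*cos(t) + 12*sin(t))*(cos(t) + 1)/(cos(t)^2 + 12*cos(t) + 35)^2 - sin(t)/(cos(t)^2 + 12*cos(t) + 35)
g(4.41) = 0.02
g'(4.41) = 0.02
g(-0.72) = 0.04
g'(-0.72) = 0.01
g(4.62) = 0.03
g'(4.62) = 0.02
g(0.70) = 0.04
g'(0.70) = -0.01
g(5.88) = 0.04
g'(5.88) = 0.00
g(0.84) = 0.04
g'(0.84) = -0.01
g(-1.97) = 0.02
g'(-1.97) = 0.02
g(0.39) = 0.04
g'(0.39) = -0.00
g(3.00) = 0.00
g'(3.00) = -0.00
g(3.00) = 0.00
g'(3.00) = -0.00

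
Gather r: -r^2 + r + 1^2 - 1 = -r^2 + r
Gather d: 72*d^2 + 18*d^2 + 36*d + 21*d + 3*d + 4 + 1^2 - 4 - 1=90*d^2 + 60*d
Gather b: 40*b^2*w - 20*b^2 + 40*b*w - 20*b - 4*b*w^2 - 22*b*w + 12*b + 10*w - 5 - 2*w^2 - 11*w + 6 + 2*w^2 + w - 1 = b^2*(40*w - 20) + b*(-4*w^2 + 18*w - 8)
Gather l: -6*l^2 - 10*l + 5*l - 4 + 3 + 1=-6*l^2 - 5*l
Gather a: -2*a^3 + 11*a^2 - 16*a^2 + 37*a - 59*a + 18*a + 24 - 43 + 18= -2*a^3 - 5*a^2 - 4*a - 1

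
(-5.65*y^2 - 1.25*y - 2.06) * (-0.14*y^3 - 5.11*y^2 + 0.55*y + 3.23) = 0.791*y^5 + 29.0465*y^4 + 3.5684*y^3 - 8.4104*y^2 - 5.1705*y - 6.6538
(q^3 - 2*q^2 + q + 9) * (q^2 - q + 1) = q^5 - 3*q^4 + 4*q^3 + 6*q^2 - 8*q + 9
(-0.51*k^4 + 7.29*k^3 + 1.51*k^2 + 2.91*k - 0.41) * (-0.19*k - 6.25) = 0.0969*k^5 + 1.8024*k^4 - 45.8494*k^3 - 9.9904*k^2 - 18.1096*k + 2.5625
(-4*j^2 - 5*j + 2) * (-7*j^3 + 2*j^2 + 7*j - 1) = 28*j^5 + 27*j^4 - 52*j^3 - 27*j^2 + 19*j - 2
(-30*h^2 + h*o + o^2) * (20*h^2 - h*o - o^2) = -600*h^4 + 50*h^3*o + 49*h^2*o^2 - 2*h*o^3 - o^4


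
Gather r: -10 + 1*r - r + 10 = 0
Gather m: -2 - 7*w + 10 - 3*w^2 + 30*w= -3*w^2 + 23*w + 8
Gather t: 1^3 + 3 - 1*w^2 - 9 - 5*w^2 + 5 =-6*w^2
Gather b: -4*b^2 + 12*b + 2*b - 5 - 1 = -4*b^2 + 14*b - 6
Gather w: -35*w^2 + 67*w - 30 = -35*w^2 + 67*w - 30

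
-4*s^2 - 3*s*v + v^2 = (-4*s + v)*(s + v)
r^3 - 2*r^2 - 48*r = r*(r - 8)*(r + 6)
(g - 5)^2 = g^2 - 10*g + 25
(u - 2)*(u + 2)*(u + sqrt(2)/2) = u^3 + sqrt(2)*u^2/2 - 4*u - 2*sqrt(2)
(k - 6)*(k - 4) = k^2 - 10*k + 24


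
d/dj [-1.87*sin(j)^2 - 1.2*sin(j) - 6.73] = -(3.74*sin(j) + 1.2)*cos(j)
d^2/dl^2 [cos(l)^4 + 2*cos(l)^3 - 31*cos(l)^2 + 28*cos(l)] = -16*sin(l)^4 - 104*sin(l)^2 - 59*cos(l)/2 - 9*cos(3*l)/2 + 58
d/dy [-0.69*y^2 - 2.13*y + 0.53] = -1.38*y - 2.13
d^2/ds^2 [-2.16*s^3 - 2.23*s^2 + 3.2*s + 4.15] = -12.96*s - 4.46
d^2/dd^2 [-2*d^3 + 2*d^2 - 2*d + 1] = 4 - 12*d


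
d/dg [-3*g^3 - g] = -9*g^2 - 1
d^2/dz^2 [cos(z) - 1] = -cos(z)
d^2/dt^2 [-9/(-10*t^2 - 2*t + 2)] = 9*(-25*t^2 - 5*t + (10*t + 1)^2 + 5)/(5*t^2 + t - 1)^3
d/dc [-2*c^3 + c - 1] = 1 - 6*c^2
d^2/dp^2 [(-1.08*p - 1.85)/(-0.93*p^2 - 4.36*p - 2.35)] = ((1.08*p + 1.85)*(1.86*p + 4.36)*(3.72*p + 8.72) - (6.0264*p + 12.8586)*(0.93*p^2 + 4.36*p + 2.35))/(0.93*p^2 + 4.36*p + 2.35)^3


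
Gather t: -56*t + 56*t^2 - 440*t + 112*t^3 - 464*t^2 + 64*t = 112*t^3 - 408*t^2 - 432*t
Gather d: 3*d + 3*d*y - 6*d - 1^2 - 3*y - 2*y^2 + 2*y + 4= d*(3*y - 3) - 2*y^2 - y + 3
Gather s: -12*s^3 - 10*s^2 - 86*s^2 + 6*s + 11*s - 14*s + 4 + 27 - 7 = -12*s^3 - 96*s^2 + 3*s + 24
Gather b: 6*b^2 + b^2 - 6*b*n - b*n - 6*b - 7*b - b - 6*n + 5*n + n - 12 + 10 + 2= 7*b^2 + b*(-7*n - 14)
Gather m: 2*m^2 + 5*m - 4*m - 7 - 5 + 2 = 2*m^2 + m - 10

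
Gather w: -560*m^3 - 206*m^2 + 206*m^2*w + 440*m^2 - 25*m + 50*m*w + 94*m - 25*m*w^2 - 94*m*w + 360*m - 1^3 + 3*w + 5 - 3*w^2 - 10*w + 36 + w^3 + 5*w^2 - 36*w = -560*m^3 + 234*m^2 + 429*m + w^3 + w^2*(2 - 25*m) + w*(206*m^2 - 44*m - 43) + 40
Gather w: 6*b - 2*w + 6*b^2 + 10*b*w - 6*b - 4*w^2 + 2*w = 6*b^2 + 10*b*w - 4*w^2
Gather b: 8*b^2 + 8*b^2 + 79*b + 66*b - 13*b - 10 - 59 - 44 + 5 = 16*b^2 + 132*b - 108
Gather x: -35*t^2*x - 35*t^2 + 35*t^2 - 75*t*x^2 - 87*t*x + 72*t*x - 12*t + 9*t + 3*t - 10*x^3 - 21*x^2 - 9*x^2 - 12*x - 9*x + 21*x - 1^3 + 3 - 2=-10*x^3 + x^2*(-75*t - 30) + x*(-35*t^2 - 15*t)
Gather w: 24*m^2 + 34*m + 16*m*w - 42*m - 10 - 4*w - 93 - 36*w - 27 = 24*m^2 - 8*m + w*(16*m - 40) - 130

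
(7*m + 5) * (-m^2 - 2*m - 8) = -7*m^3 - 19*m^2 - 66*m - 40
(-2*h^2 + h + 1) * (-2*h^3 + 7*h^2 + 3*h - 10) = 4*h^5 - 16*h^4 - h^3 + 30*h^2 - 7*h - 10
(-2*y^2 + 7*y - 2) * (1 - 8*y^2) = 16*y^4 - 56*y^3 + 14*y^2 + 7*y - 2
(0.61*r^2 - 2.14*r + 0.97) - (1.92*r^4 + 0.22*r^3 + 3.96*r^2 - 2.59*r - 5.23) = -1.92*r^4 - 0.22*r^3 - 3.35*r^2 + 0.45*r + 6.2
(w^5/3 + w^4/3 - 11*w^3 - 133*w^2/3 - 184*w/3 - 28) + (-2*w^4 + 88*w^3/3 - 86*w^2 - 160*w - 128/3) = w^5/3 - 5*w^4/3 + 55*w^3/3 - 391*w^2/3 - 664*w/3 - 212/3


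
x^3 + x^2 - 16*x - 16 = (x - 4)*(x + 1)*(x + 4)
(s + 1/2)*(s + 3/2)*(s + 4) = s^3 + 6*s^2 + 35*s/4 + 3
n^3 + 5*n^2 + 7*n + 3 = (n + 1)^2*(n + 3)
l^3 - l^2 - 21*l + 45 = (l - 3)^2*(l + 5)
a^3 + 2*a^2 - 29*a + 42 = (a - 3)*(a - 2)*(a + 7)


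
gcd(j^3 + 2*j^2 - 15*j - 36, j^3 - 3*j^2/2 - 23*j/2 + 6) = j^2 - j - 12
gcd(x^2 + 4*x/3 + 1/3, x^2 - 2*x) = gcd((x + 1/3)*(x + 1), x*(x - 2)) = 1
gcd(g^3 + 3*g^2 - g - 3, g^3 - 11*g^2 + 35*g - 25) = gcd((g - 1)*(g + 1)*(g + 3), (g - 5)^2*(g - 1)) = g - 1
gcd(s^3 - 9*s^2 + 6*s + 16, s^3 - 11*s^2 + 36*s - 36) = s - 2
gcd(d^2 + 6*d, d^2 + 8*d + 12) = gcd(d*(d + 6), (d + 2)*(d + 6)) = d + 6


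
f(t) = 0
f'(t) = 0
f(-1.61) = 0.00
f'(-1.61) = 0.00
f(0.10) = 0.00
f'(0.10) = 0.00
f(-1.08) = 0.00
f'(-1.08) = 0.00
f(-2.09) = 0.00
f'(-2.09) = 0.00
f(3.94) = 0.00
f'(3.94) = 0.00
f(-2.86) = 0.00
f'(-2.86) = 0.00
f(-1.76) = 0.00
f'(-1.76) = 0.00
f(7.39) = 0.00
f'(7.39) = 0.00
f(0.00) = 0.00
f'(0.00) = 0.00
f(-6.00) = 0.00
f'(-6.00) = 0.00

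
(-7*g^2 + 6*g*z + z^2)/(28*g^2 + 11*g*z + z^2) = (-g + z)/(4*g + z)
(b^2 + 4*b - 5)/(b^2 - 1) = (b + 5)/(b + 1)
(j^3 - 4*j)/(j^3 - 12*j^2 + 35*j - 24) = j*(j^2 - 4)/(j^3 - 12*j^2 + 35*j - 24)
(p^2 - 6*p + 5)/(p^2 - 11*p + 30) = (p - 1)/(p - 6)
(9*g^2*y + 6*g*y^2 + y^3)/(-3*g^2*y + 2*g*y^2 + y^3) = (3*g + y)/(-g + y)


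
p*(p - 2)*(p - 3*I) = p^3 - 2*p^2 - 3*I*p^2 + 6*I*p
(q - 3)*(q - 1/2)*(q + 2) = q^3 - 3*q^2/2 - 11*q/2 + 3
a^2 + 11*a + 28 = (a + 4)*(a + 7)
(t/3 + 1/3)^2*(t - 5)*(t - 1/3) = t^4/9 - 10*t^3/27 - 8*t^2/9 - 2*t/9 + 5/27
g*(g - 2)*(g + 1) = g^3 - g^2 - 2*g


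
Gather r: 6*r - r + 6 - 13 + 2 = 5*r - 5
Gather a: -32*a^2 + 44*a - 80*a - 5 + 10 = -32*a^2 - 36*a + 5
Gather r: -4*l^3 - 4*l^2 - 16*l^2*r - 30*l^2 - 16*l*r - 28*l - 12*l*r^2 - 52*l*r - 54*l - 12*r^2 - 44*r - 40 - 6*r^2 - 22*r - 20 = -4*l^3 - 34*l^2 - 82*l + r^2*(-12*l - 18) + r*(-16*l^2 - 68*l - 66) - 60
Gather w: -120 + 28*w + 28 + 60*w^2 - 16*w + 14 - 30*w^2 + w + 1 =30*w^2 + 13*w - 77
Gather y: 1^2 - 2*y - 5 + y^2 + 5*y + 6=y^2 + 3*y + 2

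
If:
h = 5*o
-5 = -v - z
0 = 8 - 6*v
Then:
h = 5*o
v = 4/3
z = 11/3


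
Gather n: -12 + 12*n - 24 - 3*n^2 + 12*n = -3*n^2 + 24*n - 36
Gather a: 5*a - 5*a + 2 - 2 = 0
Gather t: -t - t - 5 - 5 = -2*t - 10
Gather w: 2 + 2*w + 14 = 2*w + 16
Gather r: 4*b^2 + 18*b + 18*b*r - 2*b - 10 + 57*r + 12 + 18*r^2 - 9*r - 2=4*b^2 + 16*b + 18*r^2 + r*(18*b + 48)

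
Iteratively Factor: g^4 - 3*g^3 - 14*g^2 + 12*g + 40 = (g + 2)*(g^3 - 5*g^2 - 4*g + 20) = (g - 5)*(g + 2)*(g^2 - 4) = (g - 5)*(g - 2)*(g + 2)*(g + 2)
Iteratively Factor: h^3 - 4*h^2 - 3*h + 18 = (h + 2)*(h^2 - 6*h + 9) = (h - 3)*(h + 2)*(h - 3)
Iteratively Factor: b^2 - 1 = (b - 1)*(b + 1)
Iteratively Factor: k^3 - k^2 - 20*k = (k)*(k^2 - k - 20) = k*(k + 4)*(k - 5)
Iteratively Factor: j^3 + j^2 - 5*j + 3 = (j - 1)*(j^2 + 2*j - 3) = (j - 1)*(j + 3)*(j - 1)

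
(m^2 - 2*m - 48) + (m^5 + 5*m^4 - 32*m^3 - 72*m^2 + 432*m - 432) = m^5 + 5*m^4 - 32*m^3 - 71*m^2 + 430*m - 480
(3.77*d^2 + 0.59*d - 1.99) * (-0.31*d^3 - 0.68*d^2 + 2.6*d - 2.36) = -1.1687*d^5 - 2.7465*d^4 + 10.0177*d^3 - 6.01*d^2 - 6.5664*d + 4.6964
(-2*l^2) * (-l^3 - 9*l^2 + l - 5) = 2*l^5 + 18*l^4 - 2*l^3 + 10*l^2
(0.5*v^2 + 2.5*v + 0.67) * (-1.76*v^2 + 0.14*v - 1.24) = -0.88*v^4 - 4.33*v^3 - 1.4492*v^2 - 3.0062*v - 0.8308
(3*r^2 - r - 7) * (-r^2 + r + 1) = -3*r^4 + 4*r^3 + 9*r^2 - 8*r - 7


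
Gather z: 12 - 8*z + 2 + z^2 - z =z^2 - 9*z + 14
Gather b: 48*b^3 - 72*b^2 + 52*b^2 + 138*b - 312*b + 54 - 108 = 48*b^3 - 20*b^2 - 174*b - 54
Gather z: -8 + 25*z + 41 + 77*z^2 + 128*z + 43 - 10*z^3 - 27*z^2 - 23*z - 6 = -10*z^3 + 50*z^2 + 130*z + 70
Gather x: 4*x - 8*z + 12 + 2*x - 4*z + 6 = 6*x - 12*z + 18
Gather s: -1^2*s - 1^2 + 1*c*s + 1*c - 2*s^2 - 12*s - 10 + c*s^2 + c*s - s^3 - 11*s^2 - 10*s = c - s^3 + s^2*(c - 13) + s*(2*c - 23) - 11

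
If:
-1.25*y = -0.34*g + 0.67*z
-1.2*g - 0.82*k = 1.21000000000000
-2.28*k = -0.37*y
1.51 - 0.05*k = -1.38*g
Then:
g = -1.09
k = 0.12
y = 0.74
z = -1.93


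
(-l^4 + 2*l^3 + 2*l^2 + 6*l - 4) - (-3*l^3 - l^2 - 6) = -l^4 + 5*l^3 + 3*l^2 + 6*l + 2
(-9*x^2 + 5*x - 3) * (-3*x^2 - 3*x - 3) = 27*x^4 + 12*x^3 + 21*x^2 - 6*x + 9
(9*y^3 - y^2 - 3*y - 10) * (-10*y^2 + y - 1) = -90*y^5 + 19*y^4 + 20*y^3 + 98*y^2 - 7*y + 10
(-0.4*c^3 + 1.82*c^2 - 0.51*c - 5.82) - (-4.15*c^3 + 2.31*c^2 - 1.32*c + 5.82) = 3.75*c^3 - 0.49*c^2 + 0.81*c - 11.64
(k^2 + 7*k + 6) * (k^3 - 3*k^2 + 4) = k^5 + 4*k^4 - 15*k^3 - 14*k^2 + 28*k + 24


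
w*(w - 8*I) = w^2 - 8*I*w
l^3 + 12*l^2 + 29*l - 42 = (l - 1)*(l + 6)*(l + 7)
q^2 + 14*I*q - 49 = (q + 7*I)^2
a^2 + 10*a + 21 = (a + 3)*(a + 7)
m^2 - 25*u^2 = (m - 5*u)*(m + 5*u)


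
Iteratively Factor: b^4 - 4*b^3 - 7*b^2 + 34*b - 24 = (b - 2)*(b^3 - 2*b^2 - 11*b + 12) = (b - 2)*(b + 3)*(b^2 - 5*b + 4) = (b - 4)*(b - 2)*(b + 3)*(b - 1)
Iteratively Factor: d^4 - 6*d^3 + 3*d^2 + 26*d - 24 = (d - 3)*(d^3 - 3*d^2 - 6*d + 8) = (d - 3)*(d - 1)*(d^2 - 2*d - 8) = (d - 4)*(d - 3)*(d - 1)*(d + 2)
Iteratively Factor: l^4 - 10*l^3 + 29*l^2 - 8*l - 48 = (l + 1)*(l^3 - 11*l^2 + 40*l - 48) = (l - 4)*(l + 1)*(l^2 - 7*l + 12) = (l - 4)^2*(l + 1)*(l - 3)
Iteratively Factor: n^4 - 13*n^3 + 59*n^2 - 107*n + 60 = (n - 5)*(n^3 - 8*n^2 + 19*n - 12) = (n - 5)*(n - 1)*(n^2 - 7*n + 12) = (n - 5)*(n - 4)*(n - 1)*(n - 3)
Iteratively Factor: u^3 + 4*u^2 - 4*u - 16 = (u + 2)*(u^2 + 2*u - 8) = (u - 2)*(u + 2)*(u + 4)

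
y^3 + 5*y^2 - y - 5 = (y - 1)*(y + 1)*(y + 5)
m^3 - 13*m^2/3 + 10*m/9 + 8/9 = (m - 4)*(m - 2/3)*(m + 1/3)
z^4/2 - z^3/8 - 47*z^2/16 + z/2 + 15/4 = (z/2 + 1)*(z - 2)*(z - 3/2)*(z + 5/4)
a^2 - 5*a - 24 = (a - 8)*(a + 3)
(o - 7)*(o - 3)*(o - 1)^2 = o^4 - 12*o^3 + 42*o^2 - 52*o + 21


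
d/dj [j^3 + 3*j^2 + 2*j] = 3*j^2 + 6*j + 2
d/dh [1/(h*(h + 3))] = (-2*h - 3)/(h^2*(h^2 + 6*h + 9))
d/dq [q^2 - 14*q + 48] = 2*q - 14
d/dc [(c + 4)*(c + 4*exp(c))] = c + (c + 4)*(4*exp(c) + 1) + 4*exp(c)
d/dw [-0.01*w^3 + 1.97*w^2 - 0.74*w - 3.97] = -0.03*w^2 + 3.94*w - 0.74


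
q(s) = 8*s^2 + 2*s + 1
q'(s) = 16*s + 2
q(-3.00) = 67.00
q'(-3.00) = -46.00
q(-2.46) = 44.49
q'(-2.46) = -37.36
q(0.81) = 7.87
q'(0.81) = 14.96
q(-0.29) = 1.09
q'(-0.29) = -2.64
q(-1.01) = 7.14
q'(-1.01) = -14.16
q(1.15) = 13.88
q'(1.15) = 20.40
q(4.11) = 144.36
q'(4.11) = 67.76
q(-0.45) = 1.72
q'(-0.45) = -5.20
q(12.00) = 1177.00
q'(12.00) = 194.00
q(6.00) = 301.00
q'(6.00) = 98.00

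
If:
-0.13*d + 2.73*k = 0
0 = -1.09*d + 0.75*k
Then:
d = 0.00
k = 0.00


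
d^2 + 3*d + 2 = (d + 1)*(d + 2)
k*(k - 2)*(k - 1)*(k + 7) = k^4 + 4*k^3 - 19*k^2 + 14*k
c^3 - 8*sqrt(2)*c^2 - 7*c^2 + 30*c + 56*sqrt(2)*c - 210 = (c - 7)*(c - 5*sqrt(2))*(c - 3*sqrt(2))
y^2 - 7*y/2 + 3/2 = (y - 3)*(y - 1/2)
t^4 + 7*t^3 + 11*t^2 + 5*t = t*(t + 1)^2*(t + 5)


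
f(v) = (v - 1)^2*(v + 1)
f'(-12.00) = 455.00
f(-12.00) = -1859.00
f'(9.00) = 224.00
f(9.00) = 640.00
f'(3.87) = 36.19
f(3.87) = 40.11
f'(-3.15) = 35.07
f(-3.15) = -37.03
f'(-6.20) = 126.72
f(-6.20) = -269.57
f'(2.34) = 10.75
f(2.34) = 6.00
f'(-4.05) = 56.31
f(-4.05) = -77.78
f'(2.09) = 7.92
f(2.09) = 3.67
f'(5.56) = 80.62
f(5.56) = 136.41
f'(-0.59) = 1.22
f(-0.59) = 1.04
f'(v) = (v - 1)^2 + (v + 1)*(2*v - 2) = (v - 1)*(3*v + 1)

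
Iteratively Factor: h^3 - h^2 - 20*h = (h)*(h^2 - h - 20) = h*(h - 5)*(h + 4)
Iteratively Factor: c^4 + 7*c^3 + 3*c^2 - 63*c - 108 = (c + 3)*(c^3 + 4*c^2 - 9*c - 36) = (c + 3)*(c + 4)*(c^2 - 9) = (c - 3)*(c + 3)*(c + 4)*(c + 3)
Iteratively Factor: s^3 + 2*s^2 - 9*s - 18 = (s + 3)*(s^2 - s - 6) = (s + 2)*(s + 3)*(s - 3)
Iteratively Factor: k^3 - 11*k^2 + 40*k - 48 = (k - 3)*(k^2 - 8*k + 16) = (k - 4)*(k - 3)*(k - 4)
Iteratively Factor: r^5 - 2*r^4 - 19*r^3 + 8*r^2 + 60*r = (r + 2)*(r^4 - 4*r^3 - 11*r^2 + 30*r) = r*(r + 2)*(r^3 - 4*r^2 - 11*r + 30) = r*(r - 5)*(r + 2)*(r^2 + r - 6) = r*(r - 5)*(r - 2)*(r + 2)*(r + 3)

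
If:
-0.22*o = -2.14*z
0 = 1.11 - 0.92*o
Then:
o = 1.21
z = 0.12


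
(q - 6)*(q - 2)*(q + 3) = q^3 - 5*q^2 - 12*q + 36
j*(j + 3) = j^2 + 3*j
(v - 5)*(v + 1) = v^2 - 4*v - 5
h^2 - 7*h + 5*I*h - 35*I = (h - 7)*(h + 5*I)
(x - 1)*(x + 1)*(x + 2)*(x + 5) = x^4 + 7*x^3 + 9*x^2 - 7*x - 10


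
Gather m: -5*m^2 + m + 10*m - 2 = -5*m^2 + 11*m - 2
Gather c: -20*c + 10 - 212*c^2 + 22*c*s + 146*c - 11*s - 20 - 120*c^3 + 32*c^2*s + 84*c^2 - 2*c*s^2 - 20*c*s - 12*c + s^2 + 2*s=-120*c^3 + c^2*(32*s - 128) + c*(-2*s^2 + 2*s + 114) + s^2 - 9*s - 10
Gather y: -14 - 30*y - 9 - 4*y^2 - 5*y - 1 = -4*y^2 - 35*y - 24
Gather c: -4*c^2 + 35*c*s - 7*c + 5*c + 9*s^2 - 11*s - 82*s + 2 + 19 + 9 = -4*c^2 + c*(35*s - 2) + 9*s^2 - 93*s + 30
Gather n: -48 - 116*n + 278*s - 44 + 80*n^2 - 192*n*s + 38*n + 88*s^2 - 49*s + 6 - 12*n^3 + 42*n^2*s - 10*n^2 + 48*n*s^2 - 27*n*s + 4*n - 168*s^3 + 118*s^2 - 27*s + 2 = -12*n^3 + n^2*(42*s + 70) + n*(48*s^2 - 219*s - 74) - 168*s^3 + 206*s^2 + 202*s - 84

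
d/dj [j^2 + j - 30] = 2*j + 1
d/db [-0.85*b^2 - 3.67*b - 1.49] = -1.7*b - 3.67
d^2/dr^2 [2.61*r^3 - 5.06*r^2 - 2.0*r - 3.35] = 15.66*r - 10.12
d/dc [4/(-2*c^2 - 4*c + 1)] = 16*(c + 1)/(2*c^2 + 4*c - 1)^2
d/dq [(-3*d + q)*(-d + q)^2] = (d - q)*(7*d - 3*q)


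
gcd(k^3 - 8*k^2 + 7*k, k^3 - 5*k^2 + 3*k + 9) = 1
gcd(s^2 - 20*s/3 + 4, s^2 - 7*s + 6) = s - 6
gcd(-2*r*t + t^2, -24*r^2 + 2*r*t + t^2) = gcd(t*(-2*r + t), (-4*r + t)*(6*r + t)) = 1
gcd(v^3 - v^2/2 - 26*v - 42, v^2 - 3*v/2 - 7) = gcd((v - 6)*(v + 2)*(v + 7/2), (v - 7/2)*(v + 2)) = v + 2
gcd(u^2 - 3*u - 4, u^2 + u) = u + 1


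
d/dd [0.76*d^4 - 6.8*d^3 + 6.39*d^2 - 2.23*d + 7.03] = 3.04*d^3 - 20.4*d^2 + 12.78*d - 2.23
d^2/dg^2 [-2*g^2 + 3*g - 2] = -4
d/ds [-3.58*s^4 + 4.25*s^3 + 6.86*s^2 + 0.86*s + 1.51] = -14.32*s^3 + 12.75*s^2 + 13.72*s + 0.86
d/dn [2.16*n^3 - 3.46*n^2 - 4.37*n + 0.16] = 6.48*n^2 - 6.92*n - 4.37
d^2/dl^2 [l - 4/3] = 0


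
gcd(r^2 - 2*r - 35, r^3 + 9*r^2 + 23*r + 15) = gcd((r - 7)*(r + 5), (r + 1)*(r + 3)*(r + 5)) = r + 5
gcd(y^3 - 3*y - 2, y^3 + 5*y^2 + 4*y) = y + 1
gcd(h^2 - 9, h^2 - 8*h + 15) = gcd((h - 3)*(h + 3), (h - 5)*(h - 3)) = h - 3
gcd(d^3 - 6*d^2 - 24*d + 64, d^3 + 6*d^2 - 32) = d^2 + 2*d - 8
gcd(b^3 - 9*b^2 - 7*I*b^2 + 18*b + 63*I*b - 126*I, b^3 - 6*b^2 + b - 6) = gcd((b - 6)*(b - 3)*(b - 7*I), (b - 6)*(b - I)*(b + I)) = b - 6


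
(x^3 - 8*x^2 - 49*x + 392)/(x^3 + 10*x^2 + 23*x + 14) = (x^2 - 15*x + 56)/(x^2 + 3*x + 2)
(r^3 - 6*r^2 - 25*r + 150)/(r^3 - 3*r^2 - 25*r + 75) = (r - 6)/(r - 3)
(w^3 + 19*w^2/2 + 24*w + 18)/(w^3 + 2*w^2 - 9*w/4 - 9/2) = 2*(w + 6)/(2*w - 3)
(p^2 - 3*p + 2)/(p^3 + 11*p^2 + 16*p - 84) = (p - 1)/(p^2 + 13*p + 42)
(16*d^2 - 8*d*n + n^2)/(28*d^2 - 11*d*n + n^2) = (4*d - n)/(7*d - n)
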